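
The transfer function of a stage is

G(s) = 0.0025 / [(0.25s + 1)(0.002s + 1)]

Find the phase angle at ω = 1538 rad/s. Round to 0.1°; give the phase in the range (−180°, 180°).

At ω = 1538 rad/s:
pole (1 + j1538·0.25) = 1 + j384.5 → |·| ≈ 384.5, ∠ ≈ 89.85°
pole (1 + j1538·0.002) = 1 + j3.076 → |·| ≈ 3.2345, ∠ ≈ 71.99°
∠G = (0°) − (89.85° + 71.99°) = -161.84°

-161.8°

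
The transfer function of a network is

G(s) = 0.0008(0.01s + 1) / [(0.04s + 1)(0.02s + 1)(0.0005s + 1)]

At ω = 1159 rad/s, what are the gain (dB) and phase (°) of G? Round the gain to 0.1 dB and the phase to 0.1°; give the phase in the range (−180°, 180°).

-102.5 dB, -121.3°

At ω = 1159 rad/s:
zero (1 + j1159·0.01) = 1 + j11.59 → |·| ≈ 11.633, ∠ ≈ 85.07°
pole (1 + j1159·0.04) = 1 + j46.36 → |·| ≈ 46.371, ∠ ≈ 88.76°
pole (1 + j1159·0.02) = 1 + j23.18 → |·| ≈ 23.202, ∠ ≈ 87.53°
pole (1 + j1159·0.0005) = 1 + j0.5795 → |·| ≈ 1.1558, ∠ ≈ 30.09°
|G| = 0.0008 · 11.633 / (46.371 · 23.202 · 1.1558) ≈ 7.4839e-06
Gain = 20 log₁₀(7.4839e-06) ≈ -102.52 dB
∠G = (85.07°) − (88.76° + 87.53° + 30.09°) = -121.31°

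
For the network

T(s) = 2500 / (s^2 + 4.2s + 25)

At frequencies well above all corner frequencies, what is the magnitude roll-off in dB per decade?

Each pole contributes −20 dB/decade at high frequency; each zero contributes +20 dB/decade.
Net: 0 zero(s) − 2 pole(s) → -40 dB/decade.

-40 dB/decade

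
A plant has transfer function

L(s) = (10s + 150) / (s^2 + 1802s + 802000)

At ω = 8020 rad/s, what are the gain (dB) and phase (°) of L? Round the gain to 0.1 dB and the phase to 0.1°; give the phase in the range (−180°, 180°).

Substitute s = j8020:
Numerator: 10(j8020) + 150 = 150 + j80200
Denominator: (j8020)^2 + 1802(j8020) + 802000 = -63518400 + j14452040
|N| = √(150² + 80200²) ≈ 80200, ∠N ≈ 89.89°
|D| = √(63518400² + 14452040²) ≈ 6.5142e+07, ∠D ≈ 167.18°
|L| = 80200 / 6.5142e+07 ≈ 0.0012312
Gain = 20 log₁₀(0.0012312) ≈ -58.19 dB
∠L = 89.89° − 167.18° = -77.29°

-58.2 dB, -77.3°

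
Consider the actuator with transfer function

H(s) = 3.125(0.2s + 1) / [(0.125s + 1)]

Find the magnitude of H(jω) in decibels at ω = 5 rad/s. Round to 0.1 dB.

At ω = 5 rad/s:
zero (1 + j5·0.2) = 1 + j1 → |·| ≈ 1.4142, ∠ ≈ 45.00°
pole (1 + j5·0.125) = 1 + j0.625 → |·| ≈ 1.1792, ∠ ≈ 32.01°
|H| = 3.125 · 1.4142 / (1.1792) ≈ 3.7478
Gain = 20 log₁₀(3.7478) ≈ 11.48 dB

11.5 dB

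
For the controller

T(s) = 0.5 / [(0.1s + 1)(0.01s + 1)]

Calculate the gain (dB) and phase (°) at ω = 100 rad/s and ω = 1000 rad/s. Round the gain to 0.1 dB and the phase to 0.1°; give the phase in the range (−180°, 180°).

At ω = 100 rad/s:
pole (1 + j100·0.1) = 1 + j10 → |·| ≈ 10.05, ∠ ≈ 84.29°
pole (1 + j100·0.01) = 1 + j1 → |·| ≈ 1.4142, ∠ ≈ 45.00°
|T| = 0.5 · 1 / (10.05 · 1.4142) ≈ 0.03518
Gain = 20 log₁₀(0.03518) ≈ -29.07 dB
∠T = (0°) − (84.29° + 45.00°) = -129.29°

At ω = 1000 rad/s:
pole (1 + j1000·0.1) = 1 + j100 → |·| ≈ 100, ∠ ≈ 89.43°
pole (1 + j1000·0.01) = 1 + j10 → |·| ≈ 10.05, ∠ ≈ 84.29°
|T| = 0.5 · 1 / (100 · 10.05) ≈ 0.00049751
Gain = 20 log₁₀(0.00049751) ≈ -66.06 dB
∠T = (0°) − (89.43° + 84.29°) = -173.72°

ω = 100: -29.1 dB, -129.3°; ω = 1000: -66.1 dB, -173.7°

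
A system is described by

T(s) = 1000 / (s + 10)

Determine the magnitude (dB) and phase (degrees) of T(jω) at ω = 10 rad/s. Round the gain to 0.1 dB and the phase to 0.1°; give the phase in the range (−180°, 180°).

37.0 dB, -45.0°

At s = jω = j10:
pole (s+10): 10 + j10 → |·| = √(10²+10²) = √200 ≈ 14.142, ∠ = arctan(10/10) ≈ 45.00°
|T| = 1000 / 14.142 ≈ 70.711
Gain = 20 log₁₀(70.711) ≈ 36.99 dB
∠T = 0.00° − 45.00° = -45.00°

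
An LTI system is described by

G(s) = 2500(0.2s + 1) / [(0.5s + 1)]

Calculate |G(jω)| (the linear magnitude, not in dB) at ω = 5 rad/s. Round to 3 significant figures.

1.31e+03

At ω = 5 rad/s:
zero (1 + j5·0.2) = 1 + j1 → |·| ≈ 1.4142, ∠ ≈ 45.00°
pole (1 + j5·0.5) = 1 + j2.5 → |·| ≈ 2.6926, ∠ ≈ 68.20°
|G| = 2500 · 1.4142 / (2.6926) ≈ 1313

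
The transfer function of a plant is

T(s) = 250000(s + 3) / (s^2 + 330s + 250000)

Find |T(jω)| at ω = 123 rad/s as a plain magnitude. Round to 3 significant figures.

At s = jω = j123:
zero (s+3): 3 + j123 → |·| = √(3²+123²) = √15138 ≈ 123.04, ∠ = arctan(123/3) ≈ 88.60°
quadratic: (j123)² + 330·j123 + 250000 = 234871 + j40590 → |·| ≈ 2.3835e+05, ∠ ≈ 9.80°
|T| = 250000 · 123.04 / 2.3835e+05 ≈ 129.05

129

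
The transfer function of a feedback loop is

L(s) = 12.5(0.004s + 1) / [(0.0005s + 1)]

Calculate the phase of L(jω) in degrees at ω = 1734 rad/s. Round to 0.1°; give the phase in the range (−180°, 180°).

40.9°

At ω = 1734 rad/s:
zero (1 + j1734·0.004) = 1 + j6.936 → |·| ≈ 7.0077, ∠ ≈ 81.80°
pole (1 + j1734·0.0005) = 1 + j0.867 → |·| ≈ 1.3235, ∠ ≈ 40.93°
∠L = (81.80°) − (40.93°) = 40.87°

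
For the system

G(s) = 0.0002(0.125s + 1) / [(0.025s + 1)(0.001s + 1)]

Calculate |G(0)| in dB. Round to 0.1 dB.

-74.0 dB

G(0) = 0.0002 · 1 / 1 = 0.0002
20 log₁₀(0.0002) ≈ -73.98 dB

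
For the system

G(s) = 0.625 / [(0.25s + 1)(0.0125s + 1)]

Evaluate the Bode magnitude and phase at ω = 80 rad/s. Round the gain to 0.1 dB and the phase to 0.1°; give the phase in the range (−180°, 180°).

At ω = 80 rad/s:
pole (1 + j80·0.25) = 1 + j20 → |·| ≈ 20.025, ∠ ≈ 87.14°
pole (1 + j80·0.0125) = 1 + j1 → |·| ≈ 1.4142, ∠ ≈ 45.00°
|G| = 0.625 · 1 / (20.025 · 1.4142) ≈ 0.02207
Gain = 20 log₁₀(0.02207) ≈ -33.12 dB
∠G = (0°) − (87.14° + 45.00°) = -132.14°

-33.1 dB, -132.1°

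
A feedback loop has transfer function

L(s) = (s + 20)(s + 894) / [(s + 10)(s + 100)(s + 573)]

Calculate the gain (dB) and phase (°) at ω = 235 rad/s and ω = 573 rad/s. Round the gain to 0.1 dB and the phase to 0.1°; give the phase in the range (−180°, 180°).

At s = jω = j235:
zero (s+20): 20 + j235 → |·| = √(20²+235²) = √55625 ≈ 235.85, ∠ = arctan(235/20) ≈ 85.14°
zero (s+894): 894 + j235 → |·| = √(894²+235²) = √854461 ≈ 924.37, ∠ = arctan(235/894) ≈ 14.73°
pole (s+10): 10 + j235 → |·| = √(10²+235²) = √55325 ≈ 235.21, ∠ = arctan(235/10) ≈ 87.56°
pole (s+100): 100 + j235 → |·| = √(100²+235²) = √65225 ≈ 255.39, ∠ = arctan(235/100) ≈ 66.95°
pole (s+573): 573 + j235 → |·| = √(573²+235²) = √383554 ≈ 619.32, ∠ = arctan(235/573) ≈ 22.30°
|L| = 1 · 2.1801e+05 / 3.7203e+07 ≈ 0.00586
Gain = 20 log₁₀(0.00586) ≈ -44.64 dB
∠L = 99.87° − 176.81° = -76.94°

At s = jω = j573:
zero (s+20): 20 + j573 → |·| = √(20²+573²) = √328729 ≈ 573.35, ∠ = arctan(573/20) ≈ 88.00°
zero (s+894): 894 + j573 → |·| = √(894²+573²) = √1127565 ≈ 1061.9, ∠ = arctan(573/894) ≈ 32.66°
pole (s+10): 10 + j573 → |·| = √(10²+573²) = √328429 ≈ 573.09, ∠ = arctan(573/10) ≈ 89.00°
pole (s+100): 100 + j573 → |·| = √(100²+573²) = √338329 ≈ 581.66, ∠ = arctan(573/100) ≈ 80.10°
pole (s+573): 573 + j573 → |·| = √(573²+573²) = √656658 ≈ 810.34, ∠ = arctan(573/573) ≈ 45.00°
|L| = 1 · 6.0884e+05 / 2.7012e+08 ≈ 0.002254
Gain = 20 log₁₀(0.002254) ≈ -52.94 dB
∠L = 120.66° − 214.10° = -93.44°

ω = 235: -44.6 dB, -76.9°; ω = 573: -52.9 dB, -93.4°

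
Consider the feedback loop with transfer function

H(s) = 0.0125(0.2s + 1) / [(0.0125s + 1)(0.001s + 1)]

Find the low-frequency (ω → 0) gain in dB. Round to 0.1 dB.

H(0) = 0.0125 · 1 / 1 = 0.0125
20 log₁₀(0.0125) ≈ -38.06 dB

-38.1 dB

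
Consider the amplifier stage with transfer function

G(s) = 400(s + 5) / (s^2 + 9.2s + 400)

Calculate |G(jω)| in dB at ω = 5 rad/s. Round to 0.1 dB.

At s = jω = j5:
zero (s+5): 5 + j5 → |·| = √(5²+5²) = √50 ≈ 7.0711, ∠ = arctan(5/5) ≈ 45.00°
quadratic: (j5)² + 9.2·j5 + 400 = 375 + j46 → |·| ≈ 377.81, ∠ ≈ 6.99°
|G| = 400 · 7.0711 / 377.81 ≈ 7.4864
Gain = 20 log₁₀(7.4864) ≈ 17.49 dB

17.5 dB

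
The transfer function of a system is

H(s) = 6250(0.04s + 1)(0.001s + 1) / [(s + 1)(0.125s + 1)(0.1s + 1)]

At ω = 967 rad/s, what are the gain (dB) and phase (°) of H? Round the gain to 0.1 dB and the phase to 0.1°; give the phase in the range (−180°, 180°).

At ω = 967 rad/s:
zero (1 + j967·0.04) = 1 + j38.68 → |·| ≈ 38.693, ∠ ≈ 88.52°
zero (1 + j967·0.001) = 1 + j0.967 → |·| ≈ 1.3911, ∠ ≈ 44.04°
pole (1 + j967·1) = 1 + j967 → |·| ≈ 967, ∠ ≈ 89.94°
pole (1 + j967·0.125) = 1 + j120.875 → |·| ≈ 120.88, ∠ ≈ 89.53°
pole (1 + j967·0.1) = 1 + j96.7 → |·| ≈ 96.705, ∠ ≈ 89.41°
|H| = 6250 · 38.693 · 1.3911 / (967 · 120.88 · 96.705) ≈ 0.029761
Gain = 20 log₁₀(0.029761) ≈ -30.53 dB
∠H = (88.52° + 44.04°) − (89.94° + 89.53° + 89.41°) = -136.32°

-30.5 dB, -136.3°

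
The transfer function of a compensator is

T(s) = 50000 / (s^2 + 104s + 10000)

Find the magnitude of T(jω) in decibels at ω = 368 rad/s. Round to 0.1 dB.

-8.4 dB

At s = jω = j368:
quadratic: (j368)² + 104·j368 + 10000 = -125424 + j38272 → |·| ≈ 1.3113e+05, ∠ ≈ 163.03°
|T| = 50000 / 1.3113e+05 ≈ 0.3813
Gain = 20 log₁₀(0.3813) ≈ -8.37 dB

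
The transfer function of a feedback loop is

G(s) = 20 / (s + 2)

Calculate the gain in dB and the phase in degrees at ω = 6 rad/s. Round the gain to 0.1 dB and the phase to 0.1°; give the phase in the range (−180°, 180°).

Substitute s = j6:
Numerator: 20 = 20 + j0
Denominator: (j6) + 2 = 2 + j6
|N| = √(20² + 0²) ≈ 20, ∠N ≈ 0.00°
|D| = √(2² + 6²) ≈ 6.3246, ∠D ≈ 71.57°
|G| = 20 / 6.3246 ≈ 3.1623
Gain = 20 log₁₀(3.1623) ≈ 10.00 dB
∠G = 0.00° − 71.57° = -71.57°

10.0 dB, -71.6°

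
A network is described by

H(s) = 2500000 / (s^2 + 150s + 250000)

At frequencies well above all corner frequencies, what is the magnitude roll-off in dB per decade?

-40 dB/decade

Each pole contributes −20 dB/decade at high frequency; each zero contributes +20 dB/decade.
Net: 0 zero(s) − 2 pole(s) → -40 dB/decade.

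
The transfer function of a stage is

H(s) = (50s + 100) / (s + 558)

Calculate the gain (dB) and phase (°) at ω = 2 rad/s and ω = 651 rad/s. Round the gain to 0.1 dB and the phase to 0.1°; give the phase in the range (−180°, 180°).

Substitute s = j2:
Numerator: 50(j2) + 100 = 100 + j100
Denominator: (j2) + 558 = 558 + j2
|N| = √(100² + 100²) ≈ 141.42, ∠N ≈ 45.00°
|D| = √(558² + 2²) ≈ 558, ∠D ≈ 0.21°
|H| = 141.42 / 558 ≈ 0.25344
Gain = 20 log₁₀(0.25344) ≈ -11.92 dB
∠H = 45.00° − 0.21° = 44.79°

Substitute s = j651:
Numerator: 50(j651) + 100 = 100 + j32550
Denominator: (j651) + 558 = 558 + j651
|N| = √(100² + 32550²) ≈ 32550, ∠N ≈ 89.82°
|D| = √(558² + 651²) ≈ 857.42, ∠D ≈ 49.40°
|H| = 32550 / 857.42 ≈ 37.963
Gain = 20 log₁₀(37.963) ≈ 31.59 dB
∠H = 89.82° − 49.40° = 40.42°

ω = 2: -11.9 dB, 44.8°; ω = 651: 31.6 dB, 40.4°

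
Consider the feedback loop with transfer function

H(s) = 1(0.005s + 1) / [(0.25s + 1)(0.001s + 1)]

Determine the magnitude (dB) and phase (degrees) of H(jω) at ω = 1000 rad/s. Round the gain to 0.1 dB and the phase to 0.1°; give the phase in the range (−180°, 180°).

At ω = 1000 rad/s:
zero (1 + j1000·0.005) = 1 + j5 → |·| ≈ 5.099, ∠ ≈ 78.69°
pole (1 + j1000·0.25) = 1 + j250 → |·| ≈ 250, ∠ ≈ 89.77°
pole (1 + j1000·0.001) = 1 + j1 → |·| ≈ 1.4142, ∠ ≈ 45.00°
|H| = 1 · 5.099 / (250 · 1.4142) ≈ 0.014422
Gain = 20 log₁₀(0.014422) ≈ -36.82 dB
∠H = (78.69°) − (89.77° + 45.00°) = -56.08°

-36.8 dB, -56.1°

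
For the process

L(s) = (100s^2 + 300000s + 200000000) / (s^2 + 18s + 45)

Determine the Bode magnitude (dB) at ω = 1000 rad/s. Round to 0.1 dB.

Substitute s = j1000:
Numerator: 100(j1000)^2 + 300000(j1000) + 200000000 = 100000000 + j300000000
Denominator: (j1000)^2 + 18(j1000) + 45 = -999955 + j18000
|N| = √(100000000² + 300000000²) ≈ 3.1623e+08, ∠N ≈ 71.57°
|D| = √(999955² + 18000²) ≈ 1.0001e+06, ∠D ≈ 178.97°
|L| = 3.1623e+08 / 1.0001e+06 ≈ 316.2
Gain = 20 log₁₀(316.2) ≈ 50.00 dB

50.0 dB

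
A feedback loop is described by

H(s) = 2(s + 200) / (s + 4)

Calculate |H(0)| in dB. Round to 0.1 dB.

40.0 dB

H(0) = 2·200 / (4) = 100
20 log₁₀(100) ≈ 40.00 dB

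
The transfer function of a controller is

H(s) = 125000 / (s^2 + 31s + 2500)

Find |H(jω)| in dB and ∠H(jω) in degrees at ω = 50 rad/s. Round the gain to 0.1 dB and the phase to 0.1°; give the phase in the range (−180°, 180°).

At s = jω = j50:
quadratic: (j50)² + 31·j50 + 2500 = 0 + j1550 → |·| ≈ 1550, ∠ ≈ 90.00°
|H| = 125000 / 1550 ≈ 80.645
Gain = 20 log₁₀(80.645) ≈ 38.13 dB
∠H = 0.00° − 90.00° = -90.00°

38.1 dB, -90.0°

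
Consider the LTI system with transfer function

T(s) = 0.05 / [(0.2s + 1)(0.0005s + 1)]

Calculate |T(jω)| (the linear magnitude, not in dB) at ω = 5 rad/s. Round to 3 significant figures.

At ω = 5 rad/s:
pole (1 + j5·0.2) = 1 + j1 → |·| ≈ 1.4142, ∠ ≈ 45.00°
pole (1 + j5·0.0005) = 1 + j0.0025 → |·| ≈ 1, ∠ ≈ 0.14°
|T| = 0.05 · 1 / (1.4142 · 1) ≈ 0.035356

0.0354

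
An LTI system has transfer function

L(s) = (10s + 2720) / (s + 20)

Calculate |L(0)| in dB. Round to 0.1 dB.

L(0) = 2720 / 20 = 136
20 log₁₀(136) ≈ 42.67 dB

42.7 dB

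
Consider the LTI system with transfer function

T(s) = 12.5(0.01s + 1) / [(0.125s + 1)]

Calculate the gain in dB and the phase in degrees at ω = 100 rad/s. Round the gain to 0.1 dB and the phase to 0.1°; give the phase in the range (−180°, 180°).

3.0 dB, -40.4°

At ω = 100 rad/s:
zero (1 + j100·0.01) = 1 + j1 → |·| ≈ 1.4142, ∠ ≈ 45.00°
pole (1 + j100·0.125) = 1 + j12.5 → |·| ≈ 12.54, ∠ ≈ 85.43°
|T| = 12.5 · 1.4142 / (12.54) ≈ 1.4097
Gain = 20 log₁₀(1.4097) ≈ 2.98 dB
∠T = (45.00°) − (85.43°) = -40.43°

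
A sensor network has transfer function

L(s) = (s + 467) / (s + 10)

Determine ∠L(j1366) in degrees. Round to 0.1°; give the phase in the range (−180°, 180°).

At s = jω = j1366:
zero (s+467): 467 + j1366 → |·| = √(467²+1366²) = √2084045 ≈ 1443.6, ∠ = arctan(1366/467) ≈ 71.13°
pole (s+10): 10 + j1366 → |·| = √(10²+1366²) = √1866056 ≈ 1366, ∠ = arctan(1366/10) ≈ 89.58°
∠L = 71.13° − 89.58° = -18.45°

-18.5°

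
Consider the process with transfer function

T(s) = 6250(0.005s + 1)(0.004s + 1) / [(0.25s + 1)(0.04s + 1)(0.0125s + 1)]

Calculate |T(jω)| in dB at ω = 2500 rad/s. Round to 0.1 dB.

-7.9 dB

At ω = 2500 rad/s:
zero (1 + j2500·0.005) = 1 + j12.5 → |·| ≈ 12.54, ∠ ≈ 85.43°
zero (1 + j2500·0.004) = 1 + j10 → |·| ≈ 10.05, ∠ ≈ 84.29°
pole (1 + j2500·0.25) = 1 + j625 → |·| ≈ 625, ∠ ≈ 89.91°
pole (1 + j2500·0.04) = 1 + j100 → |·| ≈ 100, ∠ ≈ 89.43°
pole (1 + j2500·0.0125) = 1 + j31.25 → |·| ≈ 31.266, ∠ ≈ 88.17°
|T| = 6250 · 12.54 · 10.05 / (625 · 100 · 31.266) ≈ 0.40308
Gain = 20 log₁₀(0.40308) ≈ -7.89 dB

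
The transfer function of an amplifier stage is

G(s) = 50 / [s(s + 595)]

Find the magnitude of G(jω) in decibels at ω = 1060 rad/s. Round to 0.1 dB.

-88.2 dB

At s = jω = j1060:
pole (s+595): 595 + j1060 → |·| = √(595²+1060²) = √1477625 ≈ 1215.6, ∠ = arctan(1060/595) ≈ 60.69°
pole at origin: |s| = 1060, ∠ = 90.00° (in denominator)
|G| = 50 / 1.2885e+06 ≈ 3.8805e-05
Gain = 20 log₁₀(3.8805e-05) ≈ -88.22 dB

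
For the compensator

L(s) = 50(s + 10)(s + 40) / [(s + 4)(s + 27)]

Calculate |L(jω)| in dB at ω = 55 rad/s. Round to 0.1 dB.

At s = jω = j55:
zero (s+10): 10 + j55 → |·| = √(10²+55²) = √3125 ≈ 55.902, ∠ = arctan(55/10) ≈ 79.70°
zero (s+40): 40 + j55 → |·| = √(40²+55²) = √4625 ≈ 68.007, ∠ = arctan(55/40) ≈ 53.97°
pole (s+4): 4 + j55 → |·| = √(4²+55²) = √3041 ≈ 55.145, ∠ = arctan(55/4) ≈ 85.84°
pole (s+27): 27 + j55 → |·| = √(27²+55²) = √3754 ≈ 61.27, ∠ = arctan(55/27) ≈ 63.85°
|L| = 50 · 3801.7 / 3378.7 ≈ 56.26
Gain = 20 log₁₀(56.26) ≈ 35.00 dB

35.0 dB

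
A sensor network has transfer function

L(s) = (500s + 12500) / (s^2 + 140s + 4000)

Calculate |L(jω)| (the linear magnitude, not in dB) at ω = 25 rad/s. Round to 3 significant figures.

Substitute s = j25:
Numerator: 500(j25) + 12500 = 12500 + j12500
Denominator: (j25)^2 + 140(j25) + 4000 = 3375 + j3500
|N| = √(12500² + 12500²) ≈ 17678, ∠N ≈ 45.00°
|D| = √(3375² + 3500²) ≈ 4862.2, ∠D ≈ 46.04°
|L| = 17678 / 4862.2 ≈ 3.6358

3.64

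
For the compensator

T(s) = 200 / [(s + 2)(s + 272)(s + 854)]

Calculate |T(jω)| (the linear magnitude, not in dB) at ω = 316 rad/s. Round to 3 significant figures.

1.67e-06

At s = jω = j316:
pole (s+2): 2 + j316 → |·| = √(2²+316²) = √99860 ≈ 316.01, ∠ = arctan(316/2) ≈ 89.64°
pole (s+272): 272 + j316 → |·| = √(272²+316²) = √173840 ≈ 416.94, ∠ = arctan(316/272) ≈ 49.28°
pole (s+854): 854 + j316 → |·| = √(854²+316²) = √829172 ≈ 910.59, ∠ = arctan(316/854) ≈ 20.31°
|T| = 200 / 1.1998e+08 ≈ 1.6669e-06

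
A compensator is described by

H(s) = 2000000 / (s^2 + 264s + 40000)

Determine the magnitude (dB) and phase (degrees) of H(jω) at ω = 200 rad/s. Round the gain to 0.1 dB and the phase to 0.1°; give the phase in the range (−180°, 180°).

31.6 dB, -90.0°

At s = jω = j200:
quadratic: (j200)² + 264·j200 + 40000 = 0 + j52800 → |·| ≈ 52800, ∠ ≈ 90.00°
|H| = 2000000 / 52800 ≈ 37.879
Gain = 20 log₁₀(37.879) ≈ 31.57 dB
∠H = 0.00° − 90.00° = -90.00°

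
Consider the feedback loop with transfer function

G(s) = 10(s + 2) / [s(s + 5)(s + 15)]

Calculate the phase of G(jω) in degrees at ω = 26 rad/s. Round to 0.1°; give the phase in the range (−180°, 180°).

At s = jω = j26:
zero (s+2): 2 + j26 → |·| = √(2²+26²) = √680 ≈ 26.077, ∠ = arctan(26/2) ≈ 85.60°
pole (s+5): 5 + j26 → |·| = √(5²+26²) = √701 ≈ 26.476, ∠ = arctan(26/5) ≈ 79.11°
pole (s+15): 15 + j26 → |·| = √(15²+26²) = √901 ≈ 30.017, ∠ = arctan(26/15) ≈ 60.02°
pole at origin: |s| = 26, ∠ = 90.00° (in denominator)
∠G = 85.60° − 229.13° = -143.53°

-143.5°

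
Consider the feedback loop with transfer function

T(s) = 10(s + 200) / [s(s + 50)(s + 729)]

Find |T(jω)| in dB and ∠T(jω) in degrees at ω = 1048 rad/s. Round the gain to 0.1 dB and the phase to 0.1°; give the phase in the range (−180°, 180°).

At s = jω = j1048:
zero (s+200): 200 + j1048 → |·| = √(200²+1048²) = √1138304 ≈ 1066.9, ∠ = arctan(1048/200) ≈ 79.20°
pole (s+50): 50 + j1048 → |·| = √(50²+1048²) = √1100804 ≈ 1049.2, ∠ = arctan(1048/50) ≈ 87.27°
pole (s+729): 729 + j1048 → |·| = √(729²+1048²) = √1629745 ≈ 1276.6, ∠ = arctan(1048/729) ≈ 55.18°
pole at origin: |s| = 1048, ∠ = 90.00° (in denominator)
|T| = 10 · 1066.9 / 1.4037e+09 ≈ 7.6006e-06
Gain = 20 log₁₀(7.6006e-06) ≈ -102.38 dB
∠T = 79.20° − 232.45° = -153.25°

-102.4 dB, -153.3°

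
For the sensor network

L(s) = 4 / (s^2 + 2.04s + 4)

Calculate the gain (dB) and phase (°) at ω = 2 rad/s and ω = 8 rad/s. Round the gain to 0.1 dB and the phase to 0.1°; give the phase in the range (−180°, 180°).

At s = jω = j2:
quadratic: (j2)² + 2.04·j2 + 4 = 0 + j4.08 → |·| ≈ 4.08, ∠ ≈ 90.00°
|L| = 4 / 4.08 ≈ 0.98039
Gain = 20 log₁₀(0.98039) ≈ -0.17 dB
∠L = 0.00° − 90.00° = -90.00°

At s = jω = j8:
quadratic: (j8)² + 2.04·j8 + 4 = -60 + j16.32 → |·| ≈ 62.18, ∠ ≈ 164.78°
|L| = 4 / 62.18 ≈ 0.064329
Gain = 20 log₁₀(0.064329) ≈ -23.83 dB
∠L = 0.00° − 164.78° = -164.78°

ω = 2: -0.2 dB, -90.0°; ω = 8: -23.8 dB, -164.8°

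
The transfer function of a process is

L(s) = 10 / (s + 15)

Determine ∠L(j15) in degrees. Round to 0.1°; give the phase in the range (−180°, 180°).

Substitute s = j15:
Numerator: 10 = 10 + j0
Denominator: (j15) + 15 = 15 + j15
|N| = √(10² + 0²) ≈ 10, ∠N ≈ 0.00°
|D| = √(15² + 15²) ≈ 21.213, ∠D ≈ 45.00°
∠L = 0.00° − 45.00° = -45.00°

-45.0°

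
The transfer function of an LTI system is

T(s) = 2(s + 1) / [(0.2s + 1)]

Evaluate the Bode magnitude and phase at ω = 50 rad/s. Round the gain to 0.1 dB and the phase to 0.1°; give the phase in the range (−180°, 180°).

At ω = 50 rad/s:
zero (1 + j50·1) = 1 + j50 → |·| ≈ 50.01, ∠ ≈ 88.85°
pole (1 + j50·0.2) = 1 + j10 → |·| ≈ 10.05, ∠ ≈ 84.29°
|T| = 2 · 50.01 / (10.05) ≈ 9.9522
Gain = 20 log₁₀(9.9522) ≈ 19.96 dB
∠T = (88.85°) − (84.29°) = 4.56°

20.0 dB, 4.6°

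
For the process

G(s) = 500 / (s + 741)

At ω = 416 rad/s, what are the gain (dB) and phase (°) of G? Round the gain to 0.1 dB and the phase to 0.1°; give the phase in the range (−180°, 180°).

-4.6 dB, -29.3°

Substitute s = j416:
Numerator: 500 = 500 + j0
Denominator: (j416) + 741 = 741 + j416
|N| = √(500² + 0²) ≈ 500, ∠N ≈ 0.00°
|D| = √(741² + 416²) ≈ 849.79, ∠D ≈ 29.31°
|G| = 500 / 849.79 ≈ 0.58838
Gain = 20 log₁₀(0.58838) ≈ -4.61 dB
∠G = 0.00° − 29.31° = -29.31°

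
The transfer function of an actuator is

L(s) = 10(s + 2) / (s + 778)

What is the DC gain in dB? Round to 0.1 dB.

L(0) = 10·2 / (778) ≈ 0.025707
20 log₁₀(0.025707) ≈ -31.80 dB

-31.8 dB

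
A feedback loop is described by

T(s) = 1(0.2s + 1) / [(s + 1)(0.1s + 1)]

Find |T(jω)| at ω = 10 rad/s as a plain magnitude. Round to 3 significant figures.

At ω = 10 rad/s:
zero (1 + j10·0.2) = 1 + j2 → |·| ≈ 2.2361, ∠ ≈ 63.43°
pole (1 + j10·1) = 1 + j10 → |·| ≈ 10.05, ∠ ≈ 84.29°
pole (1 + j10·0.1) = 1 + j1 → |·| ≈ 1.4142, ∠ ≈ 45.00°
|T| = 1 · 2.2361 / (10.05 · 1.4142) ≈ 0.15733

0.157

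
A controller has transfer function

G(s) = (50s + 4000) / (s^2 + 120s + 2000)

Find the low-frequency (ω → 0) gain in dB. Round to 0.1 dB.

6.0 dB

G(0) = 4000 / 2000 = 2
20 log₁₀(2) ≈ 6.02 dB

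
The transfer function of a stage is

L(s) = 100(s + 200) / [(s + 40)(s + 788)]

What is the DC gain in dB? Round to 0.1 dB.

-4.0 dB

L(0) = 100·200 / (40·788) ≈ 0.63452
20 log₁₀(0.63452) ≈ -3.95 dB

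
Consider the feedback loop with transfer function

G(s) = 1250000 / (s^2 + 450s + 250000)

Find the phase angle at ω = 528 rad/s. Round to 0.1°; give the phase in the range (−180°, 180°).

At s = jω = j528:
quadratic: (j528)² + 450·j528 + 250000 = -28784 + j237600 → |·| ≈ 2.3934e+05, ∠ ≈ 96.91°
∠G = 0.00° − 96.91° = -96.91°

-96.9°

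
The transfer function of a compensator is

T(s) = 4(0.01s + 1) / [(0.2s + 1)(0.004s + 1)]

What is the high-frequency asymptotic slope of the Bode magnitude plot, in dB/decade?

Each pole contributes −20 dB/decade at high frequency; each zero contributes +20 dB/decade.
Net: 1 zero(s) − 2 pole(s) → -20 dB/decade.

-20 dB/decade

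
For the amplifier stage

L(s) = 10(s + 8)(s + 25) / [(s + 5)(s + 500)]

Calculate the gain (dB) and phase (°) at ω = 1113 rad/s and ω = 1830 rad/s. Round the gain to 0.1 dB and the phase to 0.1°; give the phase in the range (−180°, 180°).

At s = jω = j1113:
zero (s+8): 8 + j1113 → |·| = √(8²+1113²) = √1238833 ≈ 1113, ∠ = arctan(1113/8) ≈ 89.59°
zero (s+25): 25 + j1113 → |·| = √(25²+1113²) = √1239394 ≈ 1113.3, ∠ = arctan(1113/25) ≈ 88.71°
pole (s+5): 5 + j1113 → |·| = √(5²+1113²) = √1238794 ≈ 1113, ∠ = arctan(1113/5) ≈ 89.74°
pole (s+500): 500 + j1113 → |·| = √(500²+1113²) = √1488769 ≈ 1220.2, ∠ = arctan(1113/500) ≈ 65.81°
|L| = 10 · 1.2391e+06 / 1.3581e+06 ≈ 9.1238
Gain = 20 log₁₀(9.1238) ≈ 19.20 dB
∠L = 178.30° − 155.55° = 22.75°

At s = jω = j1830:
zero (s+8): 8 + j1830 → |·| = √(8²+1830²) = √3348964 ≈ 1830, ∠ = arctan(1830/8) ≈ 89.75°
zero (s+25): 25 + j1830 → |·| = √(25²+1830²) = √3349525 ≈ 1830.2, ∠ = arctan(1830/25) ≈ 89.22°
pole (s+5): 5 + j1830 → |·| = √(5²+1830²) = √3348925 ≈ 1830, ∠ = arctan(1830/5) ≈ 89.84°
pole (s+500): 500 + j1830 → |·| = √(500²+1830²) = √3598900 ≈ 1897.1, ∠ = arctan(1830/500) ≈ 74.72°
|L| = 10 · 3.3493e+06 / 3.4717e+06 ≈ 9.6474
Gain = 20 log₁₀(9.6474) ≈ 19.69 dB
∠L = 178.97° − 164.56° = 14.41°

ω = 1113: 19.2 dB, 22.8°; ω = 1830: 19.7 dB, 14.4°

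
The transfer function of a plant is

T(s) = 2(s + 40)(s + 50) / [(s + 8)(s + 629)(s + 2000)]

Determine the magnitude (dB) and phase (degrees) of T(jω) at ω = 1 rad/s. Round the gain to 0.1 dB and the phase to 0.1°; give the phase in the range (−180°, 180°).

At s = jω = j1:
zero (s+40): 40 + j1 → |·| = √(40²+1²) = √1601 ≈ 40.012, ∠ = arctan(1/40) ≈ 1.43°
zero (s+50): 50 + j1 → |·| = √(50²+1²) = √2501 ≈ 50.01, ∠ = arctan(1/50) ≈ 1.15°
pole (s+8): 8 + j1 → |·| = √(8²+1²) = √65 ≈ 8.0623, ∠ = arctan(1/8) ≈ 7.13°
pole (s+629): 629 + j1 → |·| = √(629²+1²) = √395642 ≈ 629, ∠ = arctan(1/629) ≈ 0.09°
pole (s+2000): 2000 + j1 → |·| = √(2000²+1²) = √4000001 ≈ 2000, ∠ = arctan(1/2000) ≈ 0.03°
|T| = 2 · 2001 / 1.0142e+07 ≈ 0.0003946
Gain = 20 log₁₀(0.0003946) ≈ -68.08 dB
∠T = 2.58° − 7.25° = -4.67°

-68.1 dB, -4.7°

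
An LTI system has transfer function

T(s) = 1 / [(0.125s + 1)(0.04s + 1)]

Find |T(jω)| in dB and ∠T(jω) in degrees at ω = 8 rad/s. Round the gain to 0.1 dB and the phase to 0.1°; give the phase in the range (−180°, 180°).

At ω = 8 rad/s:
pole (1 + j8·0.125) = 1 + j1 → |·| ≈ 1.4142, ∠ ≈ 45.00°
pole (1 + j8·0.04) = 1 + j0.32 → |·| ≈ 1.05, ∠ ≈ 17.74°
|T| = 1 · 1 / (1.4142 · 1.05) ≈ 0.67344
Gain = 20 log₁₀(0.67344) ≈ -3.43 dB
∠T = (0°) − (45.00° + 17.74°) = -62.74°

-3.4 dB, -62.7°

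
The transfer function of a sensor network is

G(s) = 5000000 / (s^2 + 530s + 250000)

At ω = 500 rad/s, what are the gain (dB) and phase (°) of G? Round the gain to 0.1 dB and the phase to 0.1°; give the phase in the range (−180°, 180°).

25.5 dB, -90.0°

At s = jω = j500:
quadratic: (j500)² + 530·j500 + 250000 = 0 + j265000 → |·| ≈ 2.65e+05, ∠ ≈ 90.00°
|G| = 5000000 / 2.65e+05 ≈ 18.868
Gain = 20 log₁₀(18.868) ≈ 25.51 dB
∠G = 0.00° − 90.00° = -90.00°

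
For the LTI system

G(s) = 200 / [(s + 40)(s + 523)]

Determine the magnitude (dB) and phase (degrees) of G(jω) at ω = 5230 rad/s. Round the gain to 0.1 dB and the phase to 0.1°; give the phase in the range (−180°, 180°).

-102.8 dB, -173.9°

At s = jω = j5230:
pole (s+40): 40 + j5230 → |·| = √(40²+5230²) = √27354500 ≈ 5230.2, ∠ = arctan(5230/40) ≈ 89.56°
pole (s+523): 523 + j5230 → |·| = √(523²+5230²) = √27626429 ≈ 5256.1, ∠ = arctan(5230/523) ≈ 84.29°
|G| = 200 / 2.749e+07 ≈ 7.2754e-06
Gain = 20 log₁₀(7.2754e-06) ≈ -102.76 dB
∠G = 0.00° − 173.85° = -173.85°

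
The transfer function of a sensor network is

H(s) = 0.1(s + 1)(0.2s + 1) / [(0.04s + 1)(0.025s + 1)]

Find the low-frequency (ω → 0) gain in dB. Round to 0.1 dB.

H(0) = 0.1 · 1 / 1 = 0.1
20 log₁₀(0.1) ≈ -20.00 dB

-20.0 dB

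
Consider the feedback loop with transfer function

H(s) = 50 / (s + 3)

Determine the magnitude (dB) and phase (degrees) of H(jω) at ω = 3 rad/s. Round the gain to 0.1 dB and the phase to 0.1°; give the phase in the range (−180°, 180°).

At s = jω = j3:
pole (s+3): 3 + j3 → |·| = √(3²+3²) = √18 ≈ 4.2426, ∠ = arctan(3/3) ≈ 45.00°
|H| = 50 / 4.2426 ≈ 11.785
Gain = 20 log₁₀(11.785) ≈ 21.43 dB
∠H = 0.00° − 45.00° = -45.00°

21.4 dB, -45.0°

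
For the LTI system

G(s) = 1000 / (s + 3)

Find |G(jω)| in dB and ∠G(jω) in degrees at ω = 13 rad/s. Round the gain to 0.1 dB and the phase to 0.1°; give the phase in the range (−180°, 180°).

Substitute s = j13:
Numerator: 1000 = 1000 + j0
Denominator: (j13) + 3 = 3 + j13
|N| = √(1000² + 0²) ≈ 1000, ∠N ≈ 0.00°
|D| = √(3² + 13²) ≈ 13.342, ∠D ≈ 77.01°
|G| = 1000 / 13.342 ≈ 74.951
Gain = 20 log₁₀(74.951) ≈ 37.50 dB
∠G = 0.00° − 77.01° = -77.01°

37.5 dB, -77.0°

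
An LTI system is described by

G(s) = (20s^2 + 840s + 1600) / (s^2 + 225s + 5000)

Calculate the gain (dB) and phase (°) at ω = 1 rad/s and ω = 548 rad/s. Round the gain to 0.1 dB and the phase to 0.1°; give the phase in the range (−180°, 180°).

Substitute s = j1:
Numerator: 20(j1)^2 + 840(j1) + 1600 = 1580 + j840
Denominator: (j1)^2 + 225(j1) + 5000 = 4999 + j225
|N| = √(1580² + 840²) ≈ 1789.4, ∠N ≈ 28.00°
|D| = √(4999² + 225²) ≈ 5004.1, ∠D ≈ 2.58°
|G| = 1789.4 / 5004.1 ≈ 0.35759
Gain = 20 log₁₀(0.35759) ≈ -8.93 dB
∠G = 28.00° − 2.58° = 25.42°

Substitute s = j548:
Numerator: 20(j548)^2 + 840(j548) + 1600 = -6004480 + j460320
Denominator: (j548)^2 + 225(j548) + 5000 = -295304 + j123300
|N| = √(6004480² + 460320²) ≈ 6.0221e+06, ∠N ≈ 175.62°
|D| = √(295304² + 123300²) ≈ 3.2001e+05, ∠D ≈ 157.34°
|G| = 6.0221e+06 / 3.2001e+05 ≈ 18.818
Gain = 20 log₁₀(18.818) ≈ 25.49 dB
∠G = 175.62° − 157.34° = 18.28°

ω = 1: -8.9 dB, 25.4°; ω = 548: 25.5 dB, 18.3°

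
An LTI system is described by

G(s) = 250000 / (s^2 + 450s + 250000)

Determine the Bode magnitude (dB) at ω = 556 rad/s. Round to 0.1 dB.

-0.2 dB

At s = jω = j556:
quadratic: (j556)² + 450·j556 + 250000 = -59136 + j250200 → |·| ≈ 2.5709e+05, ∠ ≈ 103.30°
|G| = 250000 / 2.5709e+05 ≈ 0.97242
Gain = 20 log₁₀(0.97242) ≈ -0.24 dB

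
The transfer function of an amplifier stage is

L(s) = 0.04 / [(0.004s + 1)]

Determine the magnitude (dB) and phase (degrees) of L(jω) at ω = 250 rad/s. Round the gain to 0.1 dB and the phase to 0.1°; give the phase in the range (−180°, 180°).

At ω = 250 rad/s:
pole (1 + j250·0.004) = 1 + j1 → |·| ≈ 1.4142, ∠ ≈ 45.00°
|L| = 0.04 · 1 / (1.4142) ≈ 0.028285
Gain = 20 log₁₀(0.028285) ≈ -30.97 dB
∠L = (0°) − (45.00°) = -45.00°

-31.0 dB, -45.0°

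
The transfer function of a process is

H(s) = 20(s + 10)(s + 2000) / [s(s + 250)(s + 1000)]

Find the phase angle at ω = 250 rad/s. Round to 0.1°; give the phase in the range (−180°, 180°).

At s = jω = j250:
zero (s+10): 10 + j250 → |·| = √(10²+250²) = √62600 ≈ 250.2, ∠ = arctan(250/10) ≈ 87.71°
zero (s+2000): 2000 + j250 → |·| = √(2000²+250²) = √4062500 ≈ 2015.6, ∠ = arctan(250/2000) ≈ 7.13°
pole (s+250): 250 + j250 → |·| = √(250²+250²) = √125000 ≈ 353.55, ∠ = arctan(250/250) ≈ 45.00°
pole (s+1000): 1000 + j250 → |·| = √(1000²+250²) = √1062500 ≈ 1030.8, ∠ = arctan(250/1000) ≈ 14.04°
pole at origin: |s| = 250, ∠ = 90.00° (in denominator)
∠H = 94.84° − 149.04° = -54.20°

-54.2°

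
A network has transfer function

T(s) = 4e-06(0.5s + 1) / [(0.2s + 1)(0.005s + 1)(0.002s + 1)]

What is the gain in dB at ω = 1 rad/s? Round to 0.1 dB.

At ω = 1 rad/s:
zero (1 + j1·0.5) = 1 + j0.5 → |·| ≈ 1.118, ∠ ≈ 26.57°
pole (1 + j1·0.2) = 1 + j0.2 → |·| ≈ 1.0198, ∠ ≈ 11.31°
pole (1 + j1·0.005) = 1 + j0.005 → |·| ≈ 1, ∠ ≈ 0.29°
pole (1 + j1·0.002) = 1 + j0.002 → |·| ≈ 1, ∠ ≈ 0.11°
|T| = 4e-06 · 1.118 / (1.0198 · 1 · 1) ≈ 4.3852e-06
Gain = 20 log₁₀(4.3852e-06) ≈ -107.16 dB

-107.2 dB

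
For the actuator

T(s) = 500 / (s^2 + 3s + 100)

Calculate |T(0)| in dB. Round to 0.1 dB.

T(0) = 500 / 100 = 5
20 log₁₀(5) ≈ 13.98 dB

14.0 dB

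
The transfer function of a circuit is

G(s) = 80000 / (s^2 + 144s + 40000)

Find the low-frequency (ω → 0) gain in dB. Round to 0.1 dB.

6.0 dB

G(0) = 80000 / 40000 = 2
20 log₁₀(2) ≈ 6.02 dB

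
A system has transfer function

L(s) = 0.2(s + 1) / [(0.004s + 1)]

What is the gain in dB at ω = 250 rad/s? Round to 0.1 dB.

At ω = 250 rad/s:
zero (1 + j250·1) = 1 + j250 → |·| ≈ 250, ∠ ≈ 89.77°
pole (1 + j250·0.004) = 1 + j1 → |·| ≈ 1.4142, ∠ ≈ 45.00°
|L| = 0.2 · 250 / (1.4142) ≈ 35.356
Gain = 20 log₁₀(35.356) ≈ 30.97 dB

31.0 dB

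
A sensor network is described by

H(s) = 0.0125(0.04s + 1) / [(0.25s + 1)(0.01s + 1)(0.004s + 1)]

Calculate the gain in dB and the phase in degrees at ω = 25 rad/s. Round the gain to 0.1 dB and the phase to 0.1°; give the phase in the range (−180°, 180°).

At ω = 25 rad/s:
zero (1 + j25·0.04) = 1 + j1 → |·| ≈ 1.4142, ∠ ≈ 45.00°
pole (1 + j25·0.25) = 1 + j6.25 → |·| ≈ 6.3295, ∠ ≈ 80.91°
pole (1 + j25·0.01) = 1 + j0.25 → |·| ≈ 1.0308, ∠ ≈ 14.04°
pole (1 + j25·0.004) = 1 + j0.1 → |·| ≈ 1.005, ∠ ≈ 5.71°
|H| = 0.0125 · 1.4142 / (6.3295 · 1.0308 · 1.005) ≈ 0.0026959
Gain = 20 log₁₀(0.0026959) ≈ -51.39 dB
∠H = (45.00°) − (80.91° + 14.04° + 5.71°) = -55.66°

-51.4 dB, -55.7°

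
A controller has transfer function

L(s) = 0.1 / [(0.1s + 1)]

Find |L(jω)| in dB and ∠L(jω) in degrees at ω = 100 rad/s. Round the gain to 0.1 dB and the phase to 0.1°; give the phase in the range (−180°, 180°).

-40.0 dB, -84.3°

At ω = 100 rad/s:
pole (1 + j100·0.1) = 1 + j10 → |·| ≈ 10.05, ∠ ≈ 84.29°
|L| = 0.1 · 1 / (10.05) ≈ 0.0099502
Gain = 20 log₁₀(0.0099502) ≈ -40.04 dB
∠L = (0°) − (84.29°) = -84.29°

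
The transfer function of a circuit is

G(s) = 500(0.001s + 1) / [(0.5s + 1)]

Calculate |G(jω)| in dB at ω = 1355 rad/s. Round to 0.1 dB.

1.9 dB

At ω = 1355 rad/s:
zero (1 + j1355·0.001) = 1 + j1.355 → |·| ≈ 1.6841, ∠ ≈ 53.57°
pole (1 + j1355·0.5) = 1 + j677.5 → |·| ≈ 677.5, ∠ ≈ 89.92°
|G| = 500 · 1.6841 / (677.5) ≈ 1.2429
Gain = 20 log₁₀(1.2429) ≈ 1.89 dB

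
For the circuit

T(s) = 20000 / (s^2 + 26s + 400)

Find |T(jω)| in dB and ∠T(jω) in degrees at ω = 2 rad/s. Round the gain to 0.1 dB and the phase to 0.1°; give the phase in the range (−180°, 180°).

At s = jω = j2:
quadratic: (j2)² + 26·j2 + 400 = 396 + j52 → |·| ≈ 399.4, ∠ ≈ 7.48°
|T| = 20000 / 399.4 ≈ 50.075
Gain = 20 log₁₀(50.075) ≈ 33.99 dB
∠T = 0.00° − 7.48° = -7.48°

34.0 dB, -7.5°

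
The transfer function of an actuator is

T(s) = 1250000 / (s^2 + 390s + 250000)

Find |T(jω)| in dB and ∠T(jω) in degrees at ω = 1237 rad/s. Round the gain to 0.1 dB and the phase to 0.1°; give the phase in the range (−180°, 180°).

At s = jω = j1237:
quadratic: (j1237)² + 390·j1237 + 250000 = -1280169 + j482430 → |·| ≈ 1.3681e+06, ∠ ≈ 159.35°
|T| = 1250000 / 1.3681e+06 ≈ 0.91368
Gain = 20 log₁₀(0.91368) ≈ -0.78 dB
∠T = 0.00° − 159.35° = -159.35°

-0.8 dB, -159.4°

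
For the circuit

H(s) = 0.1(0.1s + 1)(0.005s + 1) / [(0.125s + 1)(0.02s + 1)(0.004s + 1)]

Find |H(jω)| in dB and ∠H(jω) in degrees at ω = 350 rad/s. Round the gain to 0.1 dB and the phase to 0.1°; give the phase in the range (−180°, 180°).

At ω = 350 rad/s:
zero (1 + j350·0.1) = 1 + j35 → |·| ≈ 35.014, ∠ ≈ 88.36°
zero (1 + j350·0.005) = 1 + j1.75 → |·| ≈ 2.0156, ∠ ≈ 60.26°
pole (1 + j350·0.125) = 1 + j43.75 → |·| ≈ 43.761, ∠ ≈ 88.69°
pole (1 + j350·0.02) = 1 + j7 → |·| ≈ 7.0711, ∠ ≈ 81.87°
pole (1 + j350·0.004) = 1 + j1.4 → |·| ≈ 1.7205, ∠ ≈ 54.46°
|H| = 0.1 · 35.014 · 2.0156 / (43.761 · 7.0711 · 1.7205) ≈ 0.013256
Gain = 20 log₁₀(0.013256) ≈ -37.55 dB
∠H = (88.36° + 60.26°) − (88.69° + 81.87° + 54.46°) = -76.40°

-37.6 dB, -76.4°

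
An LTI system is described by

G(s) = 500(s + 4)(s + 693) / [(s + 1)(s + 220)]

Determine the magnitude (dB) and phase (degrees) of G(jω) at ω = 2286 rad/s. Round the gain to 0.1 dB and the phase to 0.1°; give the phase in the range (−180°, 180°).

54.3 dB, -11.4°

At s = jω = j2286:
zero (s+4): 4 + j2286 → |·| = √(4²+2286²) = √5225812 ≈ 2286, ∠ = arctan(2286/4) ≈ 89.90°
zero (s+693): 693 + j2286 → |·| = √(693²+2286²) = √5706045 ≈ 2388.7, ∠ = arctan(2286/693) ≈ 73.14°
pole (s+1): 1 + j2286 → |·| = √(1²+2286²) = √5225797 ≈ 2286, ∠ = arctan(2286/1) ≈ 89.97°
pole (s+220): 220 + j2286 → |·| = √(220²+2286²) = √5274196 ≈ 2296.6, ∠ = arctan(2286/220) ≈ 84.50°
|G| = 500 · 5.4606e+06 / 5.25e+06 ≈ 520.06
Gain = 20 log₁₀(520.06) ≈ 54.32 dB
∠G = 163.04° − 174.47° = -11.43°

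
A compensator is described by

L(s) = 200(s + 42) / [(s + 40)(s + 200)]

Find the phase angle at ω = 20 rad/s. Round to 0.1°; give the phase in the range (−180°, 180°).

At s = jω = j20:
zero (s+42): 42 + j20 → |·| = √(42²+20²) = √2164 ≈ 46.519, ∠ = arctan(20/42) ≈ 25.46°
pole (s+40): 40 + j20 → |·| = √(40²+20²) = √2000 ≈ 44.721, ∠ = arctan(20/40) ≈ 26.57°
pole (s+200): 200 + j20 → |·| = √(200²+20²) = √40400 ≈ 201, ∠ = arctan(20/200) ≈ 5.71°
∠L = 25.46° − 32.28° = -6.82°

-6.8°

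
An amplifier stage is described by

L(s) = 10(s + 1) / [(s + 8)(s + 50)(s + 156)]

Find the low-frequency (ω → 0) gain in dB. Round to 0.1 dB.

-75.9 dB

L(0) = 10·1 / (8·50·156) ≈ 0.00016026
20 log₁₀(0.00016026) ≈ -75.90 dB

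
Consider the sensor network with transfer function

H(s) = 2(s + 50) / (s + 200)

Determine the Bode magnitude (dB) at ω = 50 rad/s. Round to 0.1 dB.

At s = jω = j50:
zero (s+50): 50 + j50 → |·| = √(50²+50²) = √5000 ≈ 70.711, ∠ = arctan(50/50) ≈ 45.00°
pole (s+200): 200 + j50 → |·| = √(200²+50²) = √42500 ≈ 206.16, ∠ = arctan(50/200) ≈ 14.04°
|H| = 2 · 70.711 / 206.16 ≈ 0.68598
Gain = 20 log₁₀(0.68598) ≈ -3.27 dB

-3.3 dB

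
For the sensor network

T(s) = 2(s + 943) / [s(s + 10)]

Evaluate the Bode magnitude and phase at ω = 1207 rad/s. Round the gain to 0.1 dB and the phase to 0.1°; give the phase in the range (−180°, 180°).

At s = jω = j1207:
zero (s+943): 943 + j1207 → |·| = √(943²+1207²) = √2346098 ≈ 1531.7, ∠ = arctan(1207/943) ≈ 52.00°
pole (s+10): 10 + j1207 → |·| = √(10²+1207²) = √1456949 ≈ 1207, ∠ = arctan(1207/10) ≈ 89.53°
pole at origin: |s| = 1207, ∠ = 90.00° (in denominator)
|T| = 2 · 1531.7 / 1.4568e+06 ≈ 0.0021028
Gain = 20 log₁₀(0.0021028) ≈ -53.54 dB
∠T = 52.00° − 179.53° = -127.53°

-53.5 dB, -127.5°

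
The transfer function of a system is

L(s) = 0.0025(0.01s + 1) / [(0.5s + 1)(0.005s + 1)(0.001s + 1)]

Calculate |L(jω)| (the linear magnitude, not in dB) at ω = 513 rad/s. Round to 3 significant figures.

At ω = 513 rad/s:
zero (1 + j513·0.01) = 1 + j5.13 → |·| ≈ 5.2266, ∠ ≈ 78.97°
pole (1 + j513·0.5) = 1 + j256.5 → |·| ≈ 256.5, ∠ ≈ 89.78°
pole (1 + j513·0.005) = 1 + j2.565 → |·| ≈ 2.753, ∠ ≈ 68.70°
pole (1 + j513·0.001) = 1 + j0.513 → |·| ≈ 1.1239, ∠ ≈ 27.16°
|L| = 0.0025 · 5.2266 / (256.5 · 2.753 · 1.1239) ≈ 1.6464e-05

1.65e-05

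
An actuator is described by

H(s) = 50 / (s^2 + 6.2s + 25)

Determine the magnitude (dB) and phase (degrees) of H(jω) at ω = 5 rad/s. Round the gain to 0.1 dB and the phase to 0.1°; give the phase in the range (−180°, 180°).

At s = jω = j5:
quadratic: (j5)² + 6.2·j5 + 25 = 0 + j31 → |·| ≈ 31, ∠ ≈ 90.00°
|H| = 50 / 31 ≈ 1.6129
Gain = 20 log₁₀(1.6129) ≈ 4.15 dB
∠H = 0.00° − 90.00° = -90.00°

4.2 dB, -90.0°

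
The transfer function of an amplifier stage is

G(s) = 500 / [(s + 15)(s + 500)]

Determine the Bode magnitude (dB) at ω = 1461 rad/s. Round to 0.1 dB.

At s = jω = j1461:
pole (s+15): 15 + j1461 → |·| = √(15²+1461²) = √2134746 ≈ 1461.1, ∠ = arctan(1461/15) ≈ 89.41°
pole (s+500): 500 + j1461 → |·| = √(500²+1461²) = √2384521 ≈ 1544.2, ∠ = arctan(1461/500) ≈ 71.11°
|G| = 500 / 2.2562e+06 ≈ 0.00022161
Gain = 20 log₁₀(0.00022161) ≈ -73.09 dB

-73.1 dB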